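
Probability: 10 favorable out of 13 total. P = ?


P = 10/13 = 0.7692

P = 0.7692


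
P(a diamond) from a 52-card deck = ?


13 diamonds in 52 cards
P = 13/52 = 0.2500

P = 0.2500


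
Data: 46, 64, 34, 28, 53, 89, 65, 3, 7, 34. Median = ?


Sorted: 3, 7, 28, 34, 34, 46, 53, 64, 65, 89
n = 10 (even)
Middle values: 34 and 46
Median = (34+46)/2 = 40.0000

Median = 40.0000


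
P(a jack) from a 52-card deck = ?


4 jacks in 52 cards
P = 4/52 = 0.0769

P = 0.0769


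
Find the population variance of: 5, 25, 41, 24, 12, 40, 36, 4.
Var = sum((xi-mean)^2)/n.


Mean = 23.3750
Squared deviations: 337.6406, 2.6406, 310.6406, 0.3906, 129.3906, 276.3906, 159.3906, 375.3906
Sum = 1591.8750
Variance = 1591.8750/8 = 198.9844

Variance = 198.9844


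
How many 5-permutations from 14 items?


P(14,5) = 14!/9!
= 87178291200/362880
= 240240

P(14,5) = 240240


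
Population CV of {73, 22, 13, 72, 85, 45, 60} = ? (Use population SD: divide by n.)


Mean = 52.8571
SD = 25.2385
CV = (25.2385/52.8571)*100 = 47.7484%

CV = 47.7484%


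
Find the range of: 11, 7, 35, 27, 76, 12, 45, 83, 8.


Max = 83, Min = 7
Range = 83 - 7 = 76

Range = 76


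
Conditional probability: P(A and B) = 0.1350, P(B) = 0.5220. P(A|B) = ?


P(A|B) = 0.1350/0.5220 = 0.2586

P(A|B) = 0.2586


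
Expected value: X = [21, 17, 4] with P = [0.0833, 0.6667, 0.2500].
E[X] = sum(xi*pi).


E[X] = 21*0.0833 + 17*0.6667 + 4*0.2500
= 1.7493 + 11.3339 + 1.0000
= 14.0832

E[X] = 14.0832


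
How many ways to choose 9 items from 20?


C(20,9) = 20!/(9! × 11!)
= 2432902008176640000/(362880 × 39916800)
= 167960

C(20,9) = 167960


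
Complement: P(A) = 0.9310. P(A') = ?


P(not A) = 1 - 0.9310 = 0.0690

P(not A) = 0.0690


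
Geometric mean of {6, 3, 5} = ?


Product = 6 × 3 × 5 = 90
GM = 90^(1/3) = 4.4814

GM = 4.4814


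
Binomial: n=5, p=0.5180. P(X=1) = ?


C(5,1) = 5
p^1 = 0.518000
(1-p)^4 = 0.053974
P = 5 * 0.518000 * 0.053974 = 0.1398

P(X=1) = 0.1398


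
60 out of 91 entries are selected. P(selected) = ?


P = 60/91 = 0.6593

P = 0.6593


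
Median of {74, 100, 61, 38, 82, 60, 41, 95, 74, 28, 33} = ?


Sorted: 28, 33, 38, 41, 60, 61, 74, 74, 82, 95, 100
n = 11 (odd)
Middle value = 61

Median = 61


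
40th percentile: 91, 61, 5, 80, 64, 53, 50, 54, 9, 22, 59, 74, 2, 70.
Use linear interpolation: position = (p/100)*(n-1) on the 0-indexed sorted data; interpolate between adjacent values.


Sorted: 2, 5, 9, 22, 50, 53, 54, 59, 61, 64, 70, 74, 80, 91
n = 14
Index = 40/100 * 13 = 5.2000
Lower = data[5] = 53, Upper = data[6] = 54
P40 = 53 + 0.2000*(1) = 53.2000

P40 = 53.2000


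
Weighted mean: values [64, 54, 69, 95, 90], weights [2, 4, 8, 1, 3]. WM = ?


Numerator = 64*2 + 54*4 + 69*8 + 95*1 + 90*3 = 1261
Denominator = 2 + 4 + 8 + 1 + 3 = 18
WM = 1261/18 = 70.0556

WM = 70.0556


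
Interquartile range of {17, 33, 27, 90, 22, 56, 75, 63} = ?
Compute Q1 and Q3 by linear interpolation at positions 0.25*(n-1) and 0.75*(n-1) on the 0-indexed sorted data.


Sorted: 17, 22, 27, 33, 56, 63, 75, 90
Q1 (25th %ile) = 25.7500
Q3 (75th %ile) = 66.0000
IQR = 66.0000 - 25.7500 = 40.2500

IQR = 40.2500


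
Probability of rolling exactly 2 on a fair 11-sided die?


Favorable outcomes (roll = 2): 1
Total outcomes = 11
P = 1/11 = 0.0909

P = 0.0909


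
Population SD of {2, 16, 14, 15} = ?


Mean = 11.7500
Variance = 32.1875
SD = sqrt(32.1875) = 5.6734

SD = 5.6734


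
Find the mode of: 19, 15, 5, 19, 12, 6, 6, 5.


Frequencies: 5:2, 6:2, 12:1, 15:1, 19:2
Max frequency = 2
Mode = 5, 6, 19

Mode = 5, 6, 19


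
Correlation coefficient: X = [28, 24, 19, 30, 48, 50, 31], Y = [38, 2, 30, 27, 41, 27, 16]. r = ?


Mean X = 32.8571, Mean Y = 25.8571
SD X = 10.881552, SD Y = 12.322205
Cov = 51.265306
r = 51.265306/(10.881552*12.322205) = 0.3823

r = 0.3823


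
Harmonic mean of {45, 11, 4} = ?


Sum of reciprocals = 1/45 + 1/11 + 1/4 = 0.363131
HM = 3/0.363131 = 8.2615

HM = 8.2615


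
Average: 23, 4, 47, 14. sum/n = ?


Sum = 23 + 4 + 47 + 14 = 88
n = 4
Mean = 88/4 = 22.0000

Mean = 22.0000


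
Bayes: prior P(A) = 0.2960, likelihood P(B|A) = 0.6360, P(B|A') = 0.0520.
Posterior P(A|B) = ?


P(B) = P(B|A)*P(A) + P(B|A')*P(A')
= 0.6360*0.2960 + 0.0520*0.7040
= 0.188256 + 0.036608 = 0.224864
P(A|B) = 0.188256/0.224864 = 0.8372

P(A|B) = 0.8372


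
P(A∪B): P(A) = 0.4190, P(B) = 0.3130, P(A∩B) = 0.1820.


P(A∪B) = 0.4190 + 0.3130 - 0.1820
= 0.7320 - 0.1820
= 0.5500

P(A∪B) = 0.5500


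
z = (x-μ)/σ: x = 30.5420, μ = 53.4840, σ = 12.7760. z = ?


z = (30.5420 - 53.4840)/12.7760
= -22.9420/12.7760
= -1.7957

z = -1.7957


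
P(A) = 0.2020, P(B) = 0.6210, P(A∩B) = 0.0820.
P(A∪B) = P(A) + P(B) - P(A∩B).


P(A∪B) = 0.2020 + 0.6210 - 0.0820
= 0.8230 - 0.0820
= 0.7410

P(A∪B) = 0.7410


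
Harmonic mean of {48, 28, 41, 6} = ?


Sum of reciprocals = 1/48 + 1/28 + 1/41 + 1/6 = 0.247605
HM = 4/0.247605 = 16.1548

HM = 16.1548


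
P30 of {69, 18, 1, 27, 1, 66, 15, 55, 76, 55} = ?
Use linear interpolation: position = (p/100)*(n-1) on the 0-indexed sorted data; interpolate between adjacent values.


Sorted: 1, 1, 15, 18, 27, 55, 55, 66, 69, 76
n = 10
Index = 30/100 * 9 = 2.7000
Lower = data[2] = 15, Upper = data[3] = 18
P30 = 15 + 0.7000*(3) = 17.1000

P30 = 17.1000


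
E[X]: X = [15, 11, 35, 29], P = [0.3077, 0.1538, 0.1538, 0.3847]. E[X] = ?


E[X] = 15*0.3077 + 11*0.1538 + 35*0.1538 + 29*0.3847
= 4.6155 + 1.6918 + 5.3830 + 11.1563
= 22.8466

E[X] = 22.8466


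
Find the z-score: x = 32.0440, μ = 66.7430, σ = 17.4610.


z = (32.0440 - 66.7430)/17.4610
= -34.6990/17.4610
= -1.9872

z = -1.9872


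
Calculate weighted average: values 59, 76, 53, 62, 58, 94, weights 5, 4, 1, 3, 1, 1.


Numerator = 59*5 + 76*4 + 53*1 + 62*3 + 58*1 + 94*1 = 990
Denominator = 5 + 4 + 1 + 3 + 1 + 1 = 15
WM = 990/15 = 66.0000

WM = 66.0000


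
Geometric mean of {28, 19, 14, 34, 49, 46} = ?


Product = 28 × 19 × 14 × 34 × 49 × 46 = 570784928
GM = 570784928^(1/6) = 28.8013

GM = 28.8013


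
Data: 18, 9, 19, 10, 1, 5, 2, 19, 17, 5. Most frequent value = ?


Frequencies: 1:1, 2:1, 5:2, 9:1, 10:1, 17:1, 18:1, 19:2
Max frequency = 2
Mode = 5, 19

Mode = 5, 19


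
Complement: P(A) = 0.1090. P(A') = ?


P(not A) = 1 - 0.1090 = 0.8910

P(not A) = 0.8910


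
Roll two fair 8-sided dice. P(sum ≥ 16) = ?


Total outcomes = 8×8 = 64
Favorable (sum ≥ 16): 1
P = 1/64 = 0.0156

P = 0.0156


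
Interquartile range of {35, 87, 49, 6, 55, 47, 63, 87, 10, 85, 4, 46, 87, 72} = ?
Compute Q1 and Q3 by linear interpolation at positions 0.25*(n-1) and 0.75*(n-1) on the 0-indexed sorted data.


Sorted: 4, 6, 10, 35, 46, 47, 49, 55, 63, 72, 85, 87, 87, 87
Q1 (25th %ile) = 37.7500
Q3 (75th %ile) = 81.7500
IQR = 81.7500 - 37.7500 = 44.0000

IQR = 44.0000


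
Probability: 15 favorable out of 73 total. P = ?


P = 15/73 = 0.2055

P = 0.2055


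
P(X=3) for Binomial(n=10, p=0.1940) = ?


C(10,3) = 120
p^3 = 0.007301
(1-p)^7 = 0.220976
P = 120 * 0.007301 * 0.220976 = 0.1936

P(X=3) = 0.1936


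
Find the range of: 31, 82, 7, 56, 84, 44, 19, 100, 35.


Max = 100, Min = 7
Range = 100 - 7 = 93

Range = 93


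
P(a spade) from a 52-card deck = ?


13 spades in 52 cards
P = 13/52 = 0.2500

P = 0.2500


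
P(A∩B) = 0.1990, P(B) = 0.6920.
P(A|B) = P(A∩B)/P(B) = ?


P(A|B) = 0.1990/0.6920 = 0.2876

P(A|B) = 0.2876


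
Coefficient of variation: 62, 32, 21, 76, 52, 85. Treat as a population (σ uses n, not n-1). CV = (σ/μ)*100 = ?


Mean = 54.6667
SD = 22.6691
CV = (22.6691/54.6667)*100 = 41.4679%

CV = 41.4679%


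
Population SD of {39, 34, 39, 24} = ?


Mean = 34.0000
Variance = 37.5000
SD = sqrt(37.5000) = 6.1237

SD = 6.1237


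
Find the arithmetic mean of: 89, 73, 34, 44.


Sum = 89 + 73 + 34 + 44 = 240
n = 4
Mean = 240/4 = 60.0000

Mean = 60.0000


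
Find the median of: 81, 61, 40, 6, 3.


Sorted: 3, 6, 40, 61, 81
n = 5 (odd)
Middle value = 40

Median = 40


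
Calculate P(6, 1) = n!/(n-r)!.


P(6,1) = 6!/5!
= 720/120
= 6

P(6,1) = 6


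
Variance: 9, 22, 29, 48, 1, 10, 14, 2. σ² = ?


Mean = 16.8750
Squared deviations: 62.0156, 26.2656, 147.0156, 968.7656, 252.0156, 47.2656, 8.2656, 221.2656
Sum = 1732.8750
Variance = 1732.8750/8 = 216.6094

Variance = 216.6094


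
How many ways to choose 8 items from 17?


C(17,8) = 17!/(8! × 9!)
= 355687428096000/(40320 × 362880)
= 24310

C(17,8) = 24310


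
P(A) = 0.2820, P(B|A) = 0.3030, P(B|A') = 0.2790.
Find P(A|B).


P(B) = P(B|A)*P(A) + P(B|A')*P(A')
= 0.3030*0.2820 + 0.2790*0.7180
= 0.085446 + 0.200322 = 0.285768
P(A|B) = 0.085446/0.285768 = 0.2990

P(A|B) = 0.2990


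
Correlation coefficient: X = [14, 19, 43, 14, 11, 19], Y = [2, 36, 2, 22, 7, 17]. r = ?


Mean X = 20.0000, Mean Y = 14.3333
SD X = 10.677078, SD Y = 12.202003
Cov = -35.666667
r = -35.666667/(10.677078*12.202003) = -0.2738

r = -0.2738


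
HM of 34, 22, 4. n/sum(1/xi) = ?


Sum of reciprocals = 1/34 + 1/22 + 1/4 = 0.324866
HM = 3/0.324866 = 9.2346

HM = 9.2346


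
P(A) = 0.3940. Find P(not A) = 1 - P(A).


P(not A) = 1 - 0.3940 = 0.6060

P(not A) = 0.6060


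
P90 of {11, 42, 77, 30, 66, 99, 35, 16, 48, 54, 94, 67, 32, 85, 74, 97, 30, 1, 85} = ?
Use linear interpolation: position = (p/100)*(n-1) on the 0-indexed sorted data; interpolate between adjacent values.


Sorted: 1, 11, 16, 30, 30, 32, 35, 42, 48, 54, 66, 67, 74, 77, 85, 85, 94, 97, 99
n = 19
Index = 90/100 * 18 = 16.2000
Lower = data[16] = 94, Upper = data[17] = 97
P90 = 94 + 0.2000*(3) = 94.6000

P90 = 94.6000


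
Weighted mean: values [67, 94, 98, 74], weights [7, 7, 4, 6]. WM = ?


Numerator = 67*7 + 94*7 + 98*4 + 74*6 = 1963
Denominator = 7 + 7 + 4 + 6 = 24
WM = 1963/24 = 81.7917

WM = 81.7917


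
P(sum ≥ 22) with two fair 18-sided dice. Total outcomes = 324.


Total outcomes = 18×18 = 324
Favorable (sum ≥ 22): 120
P = 120/324 = 0.3704

P = 0.3704


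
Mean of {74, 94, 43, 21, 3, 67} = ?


Sum = 74 + 94 + 43 + 21 + 3 + 67 = 302
n = 6
Mean = 302/6 = 50.3333

Mean = 50.3333


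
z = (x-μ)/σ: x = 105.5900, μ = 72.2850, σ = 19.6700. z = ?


z = (105.5900 - 72.2850)/19.6700
= 33.3050/19.6700
= 1.6932

z = 1.6932


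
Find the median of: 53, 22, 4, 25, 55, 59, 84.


Sorted: 4, 22, 25, 53, 55, 59, 84
n = 7 (odd)
Middle value = 53

Median = 53


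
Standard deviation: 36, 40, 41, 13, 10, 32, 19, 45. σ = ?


Mean = 29.5000
Variance = 161.7500
SD = sqrt(161.7500) = 12.7181

SD = 12.7181


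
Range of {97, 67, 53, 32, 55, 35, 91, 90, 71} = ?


Max = 97, Min = 32
Range = 97 - 32 = 65

Range = 65


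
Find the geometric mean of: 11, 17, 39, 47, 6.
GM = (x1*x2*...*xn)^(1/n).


Product = 11 × 17 × 39 × 47 × 6 = 2056626
GM = 2056626^(1/5) = 18.3076

GM = 18.3076


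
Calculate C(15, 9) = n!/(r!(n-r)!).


C(15,9) = 15!/(9! × 6!)
= 1307674368000/(362880 × 720)
= 5005

C(15,9) = 5005


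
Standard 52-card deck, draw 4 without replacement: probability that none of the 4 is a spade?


P(no spades) = (39/52) × (38/51) × (37/50) × (36/49)
= 0.3038

P = 0.3038


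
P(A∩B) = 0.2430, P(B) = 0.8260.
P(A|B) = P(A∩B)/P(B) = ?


P(A|B) = 0.2430/0.8260 = 0.2942

P(A|B) = 0.2942


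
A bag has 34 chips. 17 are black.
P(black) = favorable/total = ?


P = 17/34 = 0.5000

P = 0.5000


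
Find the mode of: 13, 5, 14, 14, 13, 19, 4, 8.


Frequencies: 4:1, 5:1, 8:1, 13:2, 14:2, 19:1
Max frequency = 2
Mode = 13, 14

Mode = 13, 14


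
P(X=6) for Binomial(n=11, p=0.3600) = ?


C(11,6) = 462
p^6 = 0.002177
(1-p)^5 = 0.107374
P = 462 * 0.002177 * 0.107374 = 0.1080

P(X=6) = 0.1080


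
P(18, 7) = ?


P(18,7) = 18!/11!
= 6402373705728000/39916800
= 160392960

P(18,7) = 160392960


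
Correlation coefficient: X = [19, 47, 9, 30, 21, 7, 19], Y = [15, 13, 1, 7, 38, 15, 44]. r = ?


Mean X = 21.7143, Mean Y = 19.0000
SD X = 12.543801, SD Y = 14.745459
Cov = -4.857143
r = -4.857143/(12.543801*14.745459) = -0.0263

r = -0.0263


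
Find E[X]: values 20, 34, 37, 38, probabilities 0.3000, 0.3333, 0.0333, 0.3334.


E[X] = 20*0.3000 + 34*0.3333 + 37*0.0333 + 38*0.3334
= 6.0000 + 11.3322 + 1.2321 + 12.6692
= 31.2335

E[X] = 31.2335


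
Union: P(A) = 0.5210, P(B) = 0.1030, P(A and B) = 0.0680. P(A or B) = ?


P(A∪B) = 0.5210 + 0.1030 - 0.0680
= 0.6240 - 0.0680
= 0.5560

P(A∪B) = 0.5560


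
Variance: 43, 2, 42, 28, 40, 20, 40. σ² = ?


Mean = 30.7143
Squared deviations: 150.9388, 824.5102, 127.3673, 7.3673, 86.2245, 114.7959, 86.2245
Sum = 1397.4286
Variance = 1397.4286/7 = 199.6327

Variance = 199.6327


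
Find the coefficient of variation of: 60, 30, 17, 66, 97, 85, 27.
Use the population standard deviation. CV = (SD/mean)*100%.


Mean = 54.5714
SD = 28.4397
CV = (28.4397/54.5714)*100 = 52.1146%

CV = 52.1146%


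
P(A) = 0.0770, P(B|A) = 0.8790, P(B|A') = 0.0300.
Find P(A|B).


P(B) = P(B|A)*P(A) + P(B|A')*P(A')
= 0.8790*0.0770 + 0.0300*0.9230
= 0.067683 + 0.027690 = 0.095373
P(A|B) = 0.067683/0.095373 = 0.7097

P(A|B) = 0.7097


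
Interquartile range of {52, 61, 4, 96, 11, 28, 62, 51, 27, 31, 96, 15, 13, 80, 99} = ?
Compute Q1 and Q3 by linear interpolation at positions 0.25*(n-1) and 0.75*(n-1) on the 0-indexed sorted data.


Sorted: 4, 11, 13, 15, 27, 28, 31, 51, 52, 61, 62, 80, 96, 96, 99
Q1 (25th %ile) = 21.0000
Q3 (75th %ile) = 71.0000
IQR = 71.0000 - 21.0000 = 50.0000

IQR = 50.0000


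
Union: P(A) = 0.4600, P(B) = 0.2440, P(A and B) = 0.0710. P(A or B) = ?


P(A∪B) = 0.4600 + 0.2440 - 0.0710
= 0.7040 - 0.0710
= 0.6330

P(A∪B) = 0.6330


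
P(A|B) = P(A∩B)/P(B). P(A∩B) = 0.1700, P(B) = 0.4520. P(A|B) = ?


P(A|B) = 0.1700/0.4520 = 0.3761

P(A|B) = 0.3761


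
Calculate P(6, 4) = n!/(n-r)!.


P(6,4) = 6!/2!
= 720/2
= 360

P(6,4) = 360


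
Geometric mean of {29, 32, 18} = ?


Product = 29 × 32 × 18 = 16704
GM = 16704^(1/3) = 25.5627

GM = 25.5627


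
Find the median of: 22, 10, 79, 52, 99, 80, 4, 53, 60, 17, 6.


Sorted: 4, 6, 10, 17, 22, 52, 53, 60, 79, 80, 99
n = 11 (odd)
Middle value = 52

Median = 52


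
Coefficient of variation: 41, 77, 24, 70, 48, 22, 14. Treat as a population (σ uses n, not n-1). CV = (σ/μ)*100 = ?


Mean = 42.2857
SD = 22.5307
CV = (22.5307/42.2857)*100 = 53.2821%

CV = 53.2821%


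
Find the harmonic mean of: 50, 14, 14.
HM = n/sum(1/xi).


Sum of reciprocals = 1/50 + 1/14 + 1/14 = 0.162857
HM = 3/0.162857 = 18.4211

HM = 18.4211


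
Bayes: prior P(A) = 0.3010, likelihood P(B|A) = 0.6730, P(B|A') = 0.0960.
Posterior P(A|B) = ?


P(B) = P(B|A)*P(A) + P(B|A')*P(A')
= 0.6730*0.3010 + 0.0960*0.6990
= 0.202573 + 0.067104 = 0.269677
P(A|B) = 0.202573/0.269677 = 0.7512

P(A|B) = 0.7512


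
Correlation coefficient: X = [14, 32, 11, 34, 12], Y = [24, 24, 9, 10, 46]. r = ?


Mean X = 20.6000, Mean Y = 22.6000
SD X = 10.190191, SD Y = 13.380583
Cov = -46.560000
r = -46.560000/(10.190191*13.380583) = -0.3415

r = -0.3415


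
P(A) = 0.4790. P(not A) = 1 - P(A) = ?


P(not A) = 1 - 0.4790 = 0.5210

P(not A) = 0.5210


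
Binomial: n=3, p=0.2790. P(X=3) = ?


C(3,3) = 1
p^3 = 0.021718
(1-p)^0 = 1.000000
P = 1 * 0.021718 * 1.000000 = 0.0217

P(X=3) = 0.0217


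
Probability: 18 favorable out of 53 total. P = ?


P = 18/53 = 0.3396

P = 0.3396


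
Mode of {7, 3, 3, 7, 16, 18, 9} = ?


Frequencies: 3:2, 7:2, 9:1, 16:1, 18:1
Max frequency = 2
Mode = 3, 7

Mode = 3, 7


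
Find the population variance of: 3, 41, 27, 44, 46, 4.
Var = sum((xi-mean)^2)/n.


Mean = 27.5000
Squared deviations: 600.2500, 182.2500, 0.2500, 272.2500, 342.2500, 552.2500
Sum = 1949.5000
Variance = 1949.5000/6 = 324.9167

Variance = 324.9167


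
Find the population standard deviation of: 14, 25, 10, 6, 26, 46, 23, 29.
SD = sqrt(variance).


Mean = 22.3750
Variance = 139.2344
SD = sqrt(139.2344) = 11.7998

SD = 11.7998


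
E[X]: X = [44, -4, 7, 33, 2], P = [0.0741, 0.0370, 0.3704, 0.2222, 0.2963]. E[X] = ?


E[X] = 44*0.0741 - 4*0.0370 + 7*0.3704 + 33*0.2222 + 2*0.2963
= 3.2604 - 0.1480 + 2.5928 + 7.3326 + 0.5926
= 13.6304

E[X] = 13.6304


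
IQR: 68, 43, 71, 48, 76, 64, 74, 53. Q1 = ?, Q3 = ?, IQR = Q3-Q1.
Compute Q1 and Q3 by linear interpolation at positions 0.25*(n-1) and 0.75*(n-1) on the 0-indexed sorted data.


Sorted: 43, 48, 53, 64, 68, 71, 74, 76
Q1 (25th %ile) = 51.7500
Q3 (75th %ile) = 71.7500
IQR = 71.7500 - 51.7500 = 20.0000

IQR = 20.0000


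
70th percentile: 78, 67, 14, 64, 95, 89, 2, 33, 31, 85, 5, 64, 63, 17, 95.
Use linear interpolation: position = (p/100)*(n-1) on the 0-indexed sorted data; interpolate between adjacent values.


Sorted: 2, 5, 14, 17, 31, 33, 63, 64, 64, 67, 78, 85, 89, 95, 95
n = 15
Index = 70/100 * 14 = 9.8000
Lower = data[9] = 67, Upper = data[10] = 78
P70 = 67 + 0.8000*(11) = 75.8000

P70 = 75.8000


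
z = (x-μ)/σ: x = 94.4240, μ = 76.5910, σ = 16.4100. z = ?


z = (94.4240 - 76.5910)/16.4100
= 17.8330/16.4100
= 1.0867

z = 1.0867


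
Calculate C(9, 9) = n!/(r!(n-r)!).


C(9,9) = 9!/(9! × 0!)
= 362880/(362880 × 1)
= 1

C(9,9) = 1


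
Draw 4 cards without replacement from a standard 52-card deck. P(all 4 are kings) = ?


P(all kings) = (4/52) × (3/51) × (2/50) × (1/49)
= 3.6938e-06

P = 3.6938e-06


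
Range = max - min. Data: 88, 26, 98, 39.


Max = 98, Min = 26
Range = 98 - 26 = 72

Range = 72


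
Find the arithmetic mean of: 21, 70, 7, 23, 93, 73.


Sum = 21 + 70 + 7 + 23 + 93 + 73 = 287
n = 6
Mean = 287/6 = 47.8333

Mean = 47.8333


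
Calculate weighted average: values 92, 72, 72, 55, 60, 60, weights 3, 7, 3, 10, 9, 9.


Numerator = 92*3 + 72*7 + 72*3 + 55*10 + 60*9 + 60*9 = 2626
Denominator = 3 + 7 + 3 + 10 + 9 + 9 = 41
WM = 2626/41 = 64.0488

WM = 64.0488


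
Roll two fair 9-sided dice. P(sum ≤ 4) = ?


Total outcomes = 9×9 = 81
Favorable (sum ≤ 4): 6
P = 6/81 = 0.0741

P = 0.0741


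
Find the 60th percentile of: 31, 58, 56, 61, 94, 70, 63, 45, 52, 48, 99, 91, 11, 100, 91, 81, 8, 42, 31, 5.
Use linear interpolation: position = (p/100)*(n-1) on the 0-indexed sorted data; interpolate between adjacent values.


Sorted: 5, 8, 11, 31, 31, 42, 45, 48, 52, 56, 58, 61, 63, 70, 81, 91, 91, 94, 99, 100
n = 20
Index = 60/100 * 19 = 11.4000
Lower = data[11] = 61, Upper = data[12] = 63
P60 = 61 + 0.4000*(2) = 61.8000

P60 = 61.8000


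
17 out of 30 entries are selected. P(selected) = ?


P = 17/30 = 0.5667

P = 0.5667


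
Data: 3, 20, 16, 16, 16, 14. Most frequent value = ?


Frequencies: 3:1, 14:1, 16:3, 20:1
Max frequency = 3
Mode = 16

Mode = 16


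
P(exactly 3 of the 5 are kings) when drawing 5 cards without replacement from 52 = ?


Hypergeometric: P(X=3) = C(4,3)·C(48,2) / C(52,5)
= 4 × 1128 / 2598960
= 4512/2598960 = 0.0017

P = 0.0017


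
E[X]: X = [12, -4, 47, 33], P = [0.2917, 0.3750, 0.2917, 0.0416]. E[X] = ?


E[X] = 12*0.2917 - 4*0.3750 + 47*0.2917 + 33*0.0416
= 3.5004 - 1.5000 + 13.7099 + 1.3728
= 17.0831

E[X] = 17.0831


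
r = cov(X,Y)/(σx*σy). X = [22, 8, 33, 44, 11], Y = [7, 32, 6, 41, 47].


Mean X = 23.6000, Mean Y = 26.6000
SD X = 13.484806, SD Y = 17.095029
Cov = -41.960000
r = -41.960000/(13.484806*17.095029) = -0.1820

r = -0.1820


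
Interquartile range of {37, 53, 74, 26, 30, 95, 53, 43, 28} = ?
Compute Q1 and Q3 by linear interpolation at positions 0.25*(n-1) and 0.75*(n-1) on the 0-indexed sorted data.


Sorted: 26, 28, 30, 37, 43, 53, 53, 74, 95
Q1 (25th %ile) = 30.0000
Q3 (75th %ile) = 53.0000
IQR = 53.0000 - 30.0000 = 23.0000

IQR = 23.0000


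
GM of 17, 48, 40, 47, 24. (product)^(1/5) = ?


Product = 17 × 48 × 40 × 47 × 24 = 36817920
GM = 36817920^(1/5) = 32.5996

GM = 32.5996


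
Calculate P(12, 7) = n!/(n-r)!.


P(12,7) = 12!/5!
= 479001600/120
= 3991680

P(12,7) = 3991680


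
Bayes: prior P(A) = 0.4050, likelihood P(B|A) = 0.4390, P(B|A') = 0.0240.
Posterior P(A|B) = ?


P(B) = P(B|A)*P(A) + P(B|A')*P(A')
= 0.4390*0.4050 + 0.0240*0.5950
= 0.177795 + 0.014280 = 0.192075
P(A|B) = 0.177795/0.192075 = 0.9257

P(A|B) = 0.9257


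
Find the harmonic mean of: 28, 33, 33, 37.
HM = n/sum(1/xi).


Sum of reciprocals = 1/28 + 1/33 + 1/33 + 1/37 = 0.123347
HM = 4/0.123347 = 32.4287

HM = 32.4287


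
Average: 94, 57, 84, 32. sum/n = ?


Sum = 94 + 57 + 84 + 32 = 267
n = 4
Mean = 267/4 = 66.7500

Mean = 66.7500


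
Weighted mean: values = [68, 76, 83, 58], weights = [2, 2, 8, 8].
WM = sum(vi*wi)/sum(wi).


Numerator = 68*2 + 76*2 + 83*8 + 58*8 = 1416
Denominator = 2 + 2 + 8 + 8 = 20
WM = 1416/20 = 70.8000

WM = 70.8000


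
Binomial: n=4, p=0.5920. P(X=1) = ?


C(4,1) = 4
p^1 = 0.592000
(1-p)^3 = 0.067917
P = 4 * 0.592000 * 0.067917 = 0.1608

P(X=1) = 0.1608


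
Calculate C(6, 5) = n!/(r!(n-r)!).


C(6,5) = 6!/(5! × 1!)
= 720/(120 × 1)
= 6

C(6,5) = 6


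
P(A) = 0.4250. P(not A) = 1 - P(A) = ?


P(not A) = 1 - 0.4250 = 0.5750

P(not A) = 0.5750


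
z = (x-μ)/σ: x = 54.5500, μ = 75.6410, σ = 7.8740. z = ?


z = (54.5500 - 75.6410)/7.8740
= -21.0910/7.8740
= -2.6786

z = -2.6786


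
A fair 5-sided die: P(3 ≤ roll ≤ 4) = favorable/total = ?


Favorable outcomes (3 ≤ roll ≤ 4): 2
Total outcomes = 5
P = 2/5 = 0.4000

P = 0.4000


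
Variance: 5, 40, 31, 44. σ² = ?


Mean = 30.0000
Squared deviations: 625.0000, 100.0000, 1.0000, 196.0000
Sum = 922.0000
Variance = 922.0000/4 = 230.5000

Variance = 230.5000


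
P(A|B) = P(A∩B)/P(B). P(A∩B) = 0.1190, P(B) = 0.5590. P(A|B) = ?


P(A|B) = 0.1190/0.5590 = 0.2129

P(A|B) = 0.2129


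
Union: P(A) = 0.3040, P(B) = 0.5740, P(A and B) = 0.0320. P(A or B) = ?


P(A∪B) = 0.3040 + 0.5740 - 0.0320
= 0.8780 - 0.0320
= 0.8460

P(A∪B) = 0.8460


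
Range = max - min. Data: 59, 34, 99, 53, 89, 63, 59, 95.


Max = 99, Min = 34
Range = 99 - 34 = 65

Range = 65


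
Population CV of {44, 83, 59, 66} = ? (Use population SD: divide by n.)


Mean = 63.0000
SD = 14.0178
CV = (14.0178/63.0000)*100 = 22.2505%

CV = 22.2505%


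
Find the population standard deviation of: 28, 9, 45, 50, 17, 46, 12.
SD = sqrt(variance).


Mean = 29.5714
Variance = 259.6735
SD = sqrt(259.6735) = 16.1144

SD = 16.1144


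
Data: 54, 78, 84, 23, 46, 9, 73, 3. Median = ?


Sorted: 3, 9, 23, 46, 54, 73, 78, 84
n = 8 (even)
Middle values: 46 and 54
Median = (46+54)/2 = 50.0000

Median = 50.0000


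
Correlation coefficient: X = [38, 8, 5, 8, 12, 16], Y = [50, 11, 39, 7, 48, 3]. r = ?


Mean X = 14.5000, Mean Y = 26.3333
SD X = 11.071736, SD Y = 19.762478
Cov = 95.333333
r = 95.333333/(11.071736*19.762478) = 0.4357

r = 0.4357


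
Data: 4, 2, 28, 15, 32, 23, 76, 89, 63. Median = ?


Sorted: 2, 4, 15, 23, 28, 32, 63, 76, 89
n = 9 (odd)
Middle value = 28

Median = 28


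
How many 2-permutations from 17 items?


P(17,2) = 17!/15!
= 355687428096000/1307674368000
= 272

P(17,2) = 272


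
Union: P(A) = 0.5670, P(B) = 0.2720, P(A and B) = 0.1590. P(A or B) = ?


P(A∪B) = 0.5670 + 0.2720 - 0.1590
= 0.8390 - 0.1590
= 0.6800

P(A∪B) = 0.6800


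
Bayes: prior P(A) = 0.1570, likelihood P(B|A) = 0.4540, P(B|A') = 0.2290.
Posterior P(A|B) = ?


P(B) = P(B|A)*P(A) + P(B|A')*P(A')
= 0.4540*0.1570 + 0.2290*0.8430
= 0.071278 + 0.193047 = 0.264325
P(A|B) = 0.071278/0.264325 = 0.2697

P(A|B) = 0.2697


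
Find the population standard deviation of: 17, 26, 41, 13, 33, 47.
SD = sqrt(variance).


Mean = 29.5000
Variance = 148.5833
SD = sqrt(148.5833) = 12.1895

SD = 12.1895


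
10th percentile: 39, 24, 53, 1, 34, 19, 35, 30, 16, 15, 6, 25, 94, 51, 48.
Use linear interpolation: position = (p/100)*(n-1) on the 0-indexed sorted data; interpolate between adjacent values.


Sorted: 1, 6, 15, 16, 19, 24, 25, 30, 34, 35, 39, 48, 51, 53, 94
n = 15
Index = 10/100 * 14 = 1.4000
Lower = data[1] = 6, Upper = data[2] = 15
P10 = 6 + 0.4000*(9) = 9.6000

P10 = 9.6000


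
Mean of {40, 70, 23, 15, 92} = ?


Sum = 40 + 70 + 23 + 15 + 92 = 240
n = 5
Mean = 240/5 = 48.0000

Mean = 48.0000


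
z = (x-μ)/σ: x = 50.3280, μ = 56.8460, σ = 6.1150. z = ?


z = (50.3280 - 56.8460)/6.1150
= -6.5180/6.1150
= -1.0659

z = -1.0659


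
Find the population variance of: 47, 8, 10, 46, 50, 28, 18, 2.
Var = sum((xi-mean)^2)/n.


Mean = 26.1250
Squared deviations: 435.7656, 328.5156, 260.0156, 395.0156, 570.0156, 3.5156, 66.0156, 582.0156
Sum = 2640.8750
Variance = 2640.8750/8 = 330.1094

Variance = 330.1094


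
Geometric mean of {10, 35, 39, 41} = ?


Product = 10 × 35 × 39 × 41 = 559650
GM = 559650^(1/4) = 27.3514

GM = 27.3514


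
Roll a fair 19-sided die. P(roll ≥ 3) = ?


Favorable outcomes (roll ≥ 3): 17
Total outcomes = 19
P = 17/19 = 0.8947

P = 0.8947


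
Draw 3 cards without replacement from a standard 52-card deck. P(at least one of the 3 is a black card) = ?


P(at least one) = 1 - P(none)
P(none) = (26/52) × (25/51) × (24/50) = 0.117647
P(at least one) = 1 - 0.117647 = 0.8824

P = 0.8824


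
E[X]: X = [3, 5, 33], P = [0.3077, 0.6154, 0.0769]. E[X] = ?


E[X] = 3*0.3077 + 5*0.6154 + 33*0.0769
= 0.9231 + 3.0770 + 2.5377
= 6.5378

E[X] = 6.5378


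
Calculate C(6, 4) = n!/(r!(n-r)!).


C(6,4) = 6!/(4! × 2!)
= 720/(24 × 2)
= 15

C(6,4) = 15


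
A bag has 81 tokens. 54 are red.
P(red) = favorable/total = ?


P = 54/81 = 0.6667

P = 0.6667


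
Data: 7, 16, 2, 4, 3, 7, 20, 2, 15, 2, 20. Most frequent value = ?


Frequencies: 2:3, 3:1, 4:1, 7:2, 15:1, 16:1, 20:2
Max frequency = 3
Mode = 2

Mode = 2


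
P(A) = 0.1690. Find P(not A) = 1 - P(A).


P(not A) = 1 - 0.1690 = 0.8310

P(not A) = 0.8310


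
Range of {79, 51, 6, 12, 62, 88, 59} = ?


Max = 88, Min = 6
Range = 88 - 6 = 82

Range = 82


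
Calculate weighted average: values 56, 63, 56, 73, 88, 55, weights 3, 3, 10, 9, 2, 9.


Numerator = 56*3 + 63*3 + 56*10 + 73*9 + 88*2 + 55*9 = 2245
Denominator = 3 + 3 + 10 + 9 + 2 + 9 = 36
WM = 2245/36 = 62.3611

WM = 62.3611


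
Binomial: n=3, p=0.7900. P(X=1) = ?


C(3,1) = 3
p^1 = 0.790000
(1-p)^2 = 0.044100
P = 3 * 0.790000 * 0.044100 = 0.1045

P(X=1) = 0.1045


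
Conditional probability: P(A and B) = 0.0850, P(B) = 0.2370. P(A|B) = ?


P(A|B) = 0.0850/0.2370 = 0.3586

P(A|B) = 0.3586


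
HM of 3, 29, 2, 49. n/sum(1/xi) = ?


Sum of reciprocals = 1/3 + 1/29 + 1/2 + 1/49 = 0.888224
HM = 4/0.888224 = 4.5034

HM = 4.5034


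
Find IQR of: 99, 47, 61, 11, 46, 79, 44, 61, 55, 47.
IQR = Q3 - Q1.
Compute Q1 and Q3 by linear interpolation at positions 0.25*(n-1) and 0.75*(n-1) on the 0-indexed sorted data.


Sorted: 11, 44, 46, 47, 47, 55, 61, 61, 79, 99
Q1 (25th %ile) = 46.2500
Q3 (75th %ile) = 61.0000
IQR = 61.0000 - 46.2500 = 14.7500

IQR = 14.7500


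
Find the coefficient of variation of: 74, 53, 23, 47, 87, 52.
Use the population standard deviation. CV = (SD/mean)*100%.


Mean = 56.0000
SD = 20.3306
CV = (20.3306/56.0000)*100 = 36.3046%

CV = 36.3046%


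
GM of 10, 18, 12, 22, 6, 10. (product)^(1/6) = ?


Product = 10 × 18 × 12 × 22 × 6 × 10 = 2851200
GM = 2851200^(1/6) = 11.9080

GM = 11.9080


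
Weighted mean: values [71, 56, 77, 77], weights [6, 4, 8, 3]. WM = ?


Numerator = 71*6 + 56*4 + 77*8 + 77*3 = 1497
Denominator = 6 + 4 + 8 + 3 = 21
WM = 1497/21 = 71.2857

WM = 71.2857


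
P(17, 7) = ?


P(17,7) = 17!/10!
= 355687428096000/3628800
= 98017920

P(17,7) = 98017920


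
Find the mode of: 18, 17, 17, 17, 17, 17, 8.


Frequencies: 8:1, 17:5, 18:1
Max frequency = 5
Mode = 17

Mode = 17


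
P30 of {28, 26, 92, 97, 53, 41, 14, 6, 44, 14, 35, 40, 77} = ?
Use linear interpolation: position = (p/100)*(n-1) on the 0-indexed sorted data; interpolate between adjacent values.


Sorted: 6, 14, 14, 26, 28, 35, 40, 41, 44, 53, 77, 92, 97
n = 13
Index = 30/100 * 12 = 3.6000
Lower = data[3] = 26, Upper = data[4] = 28
P30 = 26 + 0.6000*(2) = 27.2000

P30 = 27.2000


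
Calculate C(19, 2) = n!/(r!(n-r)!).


C(19,2) = 19!/(2! × 17!)
= 121645100408832000/(2 × 355687428096000)
= 171

C(19,2) = 171


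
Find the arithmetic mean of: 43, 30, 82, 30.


Sum = 43 + 30 + 82 + 30 = 185
n = 4
Mean = 185/4 = 46.2500

Mean = 46.2500


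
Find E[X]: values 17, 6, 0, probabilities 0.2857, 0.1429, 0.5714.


E[X] = 17*0.2857 + 6*0.1429 + 0*0.5714
= 4.8569 + 0.8574 + 0
= 5.7143

E[X] = 5.7143


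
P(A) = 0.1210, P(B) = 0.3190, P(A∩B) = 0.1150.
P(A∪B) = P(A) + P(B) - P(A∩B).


P(A∪B) = 0.1210 + 0.3190 - 0.1150
= 0.4400 - 0.1150
= 0.3250

P(A∪B) = 0.3250


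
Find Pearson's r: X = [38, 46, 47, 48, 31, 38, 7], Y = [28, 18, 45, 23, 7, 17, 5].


Mean X = 36.4286, Mean Y = 20.4286
SD X = 13.297230, SD Y = 12.556810
Cov = 114.244898
r = 114.244898/(13.297230*12.556810) = 0.6842

r = 0.6842


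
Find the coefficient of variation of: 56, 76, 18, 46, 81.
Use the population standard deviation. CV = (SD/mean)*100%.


Mean = 55.4000
SD = 22.6592
CV = (22.6592/55.4000)*100 = 40.9011%

CV = 40.9011%


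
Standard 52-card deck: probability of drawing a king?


4 kings in 52 cards
P = 4/52 = 0.0769

P = 0.0769


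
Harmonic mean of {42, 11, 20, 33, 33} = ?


Sum of reciprocals = 1/42 + 1/11 + 1/20 + 1/33 + 1/33 = 0.225325
HM = 5/0.225325 = 22.1902

HM = 22.1902


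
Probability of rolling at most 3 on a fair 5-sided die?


Favorable outcomes (roll ≤ 3): 3
Total outcomes = 5
P = 3/5 = 0.6000

P = 0.6000


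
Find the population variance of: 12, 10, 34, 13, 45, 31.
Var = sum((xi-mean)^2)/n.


Mean = 24.1667
Squared deviations: 148.0278, 200.6944, 96.6944, 124.6944, 434.0278, 46.6944
Sum = 1050.8333
Variance = 1050.8333/6 = 175.1389

Variance = 175.1389


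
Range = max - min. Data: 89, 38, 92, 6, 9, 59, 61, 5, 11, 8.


Max = 92, Min = 5
Range = 92 - 5 = 87

Range = 87


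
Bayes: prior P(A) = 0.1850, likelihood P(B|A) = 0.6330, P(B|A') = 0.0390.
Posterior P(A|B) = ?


P(B) = P(B|A)*P(A) + P(B|A')*P(A')
= 0.6330*0.1850 + 0.0390*0.8150
= 0.117105 + 0.031785 = 0.148890
P(A|B) = 0.117105/0.148890 = 0.7865

P(A|B) = 0.7865


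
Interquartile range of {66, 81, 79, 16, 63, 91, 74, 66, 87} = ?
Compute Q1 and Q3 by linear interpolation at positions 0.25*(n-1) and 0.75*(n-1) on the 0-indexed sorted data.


Sorted: 16, 63, 66, 66, 74, 79, 81, 87, 91
Q1 (25th %ile) = 66.0000
Q3 (75th %ile) = 81.0000
IQR = 81.0000 - 66.0000 = 15.0000

IQR = 15.0000


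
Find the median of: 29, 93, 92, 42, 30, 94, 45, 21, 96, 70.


Sorted: 21, 29, 30, 42, 45, 70, 92, 93, 94, 96
n = 10 (even)
Middle values: 45 and 70
Median = (45+70)/2 = 57.5000

Median = 57.5000


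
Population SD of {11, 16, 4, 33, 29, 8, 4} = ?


Mean = 15.0000
Variance = 118.2857
SD = sqrt(118.2857) = 10.8759

SD = 10.8759


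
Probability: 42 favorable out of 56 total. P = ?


P = 42/56 = 0.7500

P = 0.7500


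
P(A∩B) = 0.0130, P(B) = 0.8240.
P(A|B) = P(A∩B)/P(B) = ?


P(A|B) = 0.0130/0.8240 = 0.0158

P(A|B) = 0.0158


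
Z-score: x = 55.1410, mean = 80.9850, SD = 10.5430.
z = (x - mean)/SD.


z = (55.1410 - 80.9850)/10.5430
= -25.8440/10.5430
= -2.4513

z = -2.4513


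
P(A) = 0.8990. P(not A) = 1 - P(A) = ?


P(not A) = 1 - 0.8990 = 0.1010

P(not A) = 0.1010


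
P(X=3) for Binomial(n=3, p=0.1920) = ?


C(3,3) = 1
p^3 = 0.007078
(1-p)^0 = 1.000000
P = 1 * 0.007078 * 1.000000 = 0.0071

P(X=3) = 0.0071


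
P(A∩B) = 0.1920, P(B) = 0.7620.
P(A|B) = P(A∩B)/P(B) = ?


P(A|B) = 0.1920/0.7620 = 0.2520

P(A|B) = 0.2520


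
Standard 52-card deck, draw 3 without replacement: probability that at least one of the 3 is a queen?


P(at least one) = 1 - P(none)
P(none) = (48/52) × (47/51) × (46/50) = 0.782624
P(at least one) = 1 - 0.782624 = 0.2174

P = 0.2174


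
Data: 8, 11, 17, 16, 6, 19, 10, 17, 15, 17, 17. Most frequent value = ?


Frequencies: 6:1, 8:1, 10:1, 11:1, 15:1, 16:1, 17:4, 19:1
Max frequency = 4
Mode = 17

Mode = 17


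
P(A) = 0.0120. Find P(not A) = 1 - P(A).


P(not A) = 1 - 0.0120 = 0.9880

P(not A) = 0.9880


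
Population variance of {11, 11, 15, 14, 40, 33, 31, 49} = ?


Mean = 25.5000
Squared deviations: 210.2500, 210.2500, 110.2500, 132.2500, 210.2500, 56.2500, 30.2500, 552.2500
Sum = 1512.0000
Variance = 1512.0000/8 = 189.0000

Variance = 189.0000


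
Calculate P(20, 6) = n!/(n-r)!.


P(20,6) = 20!/14!
= 2432902008176640000/87178291200
= 27907200

P(20,6) = 27907200


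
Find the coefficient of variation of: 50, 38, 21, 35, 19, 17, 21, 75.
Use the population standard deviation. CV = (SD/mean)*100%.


Mean = 34.5000
SD = 18.7216
CV = (18.7216/34.5000)*100 = 54.2656%

CV = 54.2656%


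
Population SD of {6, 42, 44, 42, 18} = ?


Mean = 30.4000
Variance = 240.6400
SD = sqrt(240.6400) = 15.5126

SD = 15.5126


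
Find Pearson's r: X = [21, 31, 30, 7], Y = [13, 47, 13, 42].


Mean X = 22.2500, Mean Y = 28.7500
SD X = 9.627435, SD Y = 15.848896
Cov = -36.187500
r = -36.187500/(9.627435*15.848896) = -0.2372

r = -0.2372


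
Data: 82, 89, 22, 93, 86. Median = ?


Sorted: 22, 82, 86, 89, 93
n = 5 (odd)
Middle value = 86

Median = 86


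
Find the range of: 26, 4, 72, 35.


Max = 72, Min = 4
Range = 72 - 4 = 68

Range = 68


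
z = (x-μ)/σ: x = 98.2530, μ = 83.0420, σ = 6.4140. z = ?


z = (98.2530 - 83.0420)/6.4140
= 15.2110/6.4140
= 2.3715

z = 2.3715


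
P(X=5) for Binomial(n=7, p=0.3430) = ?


C(7,5) = 21
p^5 = 0.004748
(1-p)^2 = 0.431649
P = 21 * 0.004748 * 0.431649 = 0.0430

P(X=5) = 0.0430


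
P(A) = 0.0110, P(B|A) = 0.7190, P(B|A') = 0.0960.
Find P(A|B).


P(B) = P(B|A)*P(A) + P(B|A')*P(A')
= 0.7190*0.0110 + 0.0960*0.9890
= 0.007909 + 0.094944 = 0.102853
P(A|B) = 0.007909/0.102853 = 0.0769

P(A|B) = 0.0769


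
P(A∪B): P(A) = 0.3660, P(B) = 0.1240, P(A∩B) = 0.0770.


P(A∪B) = 0.3660 + 0.1240 - 0.0770
= 0.4900 - 0.0770
= 0.4130

P(A∪B) = 0.4130


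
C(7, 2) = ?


C(7,2) = 7!/(2! × 5!)
= 5040/(2 × 120)
= 21

C(7,2) = 21


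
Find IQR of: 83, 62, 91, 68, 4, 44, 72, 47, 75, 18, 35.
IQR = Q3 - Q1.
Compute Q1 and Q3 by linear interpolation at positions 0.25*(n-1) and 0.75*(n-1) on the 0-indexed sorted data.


Sorted: 4, 18, 35, 44, 47, 62, 68, 72, 75, 83, 91
Q1 (25th %ile) = 39.5000
Q3 (75th %ile) = 73.5000
IQR = 73.5000 - 39.5000 = 34.0000

IQR = 34.0000


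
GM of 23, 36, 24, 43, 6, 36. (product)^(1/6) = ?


Product = 23 × 36 × 24 × 43 × 6 × 36 = 184571136
GM = 184571136^(1/6) = 23.8613

GM = 23.8613


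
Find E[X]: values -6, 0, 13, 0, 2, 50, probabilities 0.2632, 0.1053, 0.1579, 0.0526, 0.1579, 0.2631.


E[X] = -6*0.2632 + 0*0.1053 + 13*0.1579 + 0*0.0526 + 2*0.1579 + 50*0.2631
= -1.5792 + 0 + 2.0527 + 0 + 0.3158 + 13.1550
= 13.9443

E[X] = 13.9443


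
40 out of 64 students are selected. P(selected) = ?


P = 40/64 = 0.6250

P = 0.6250


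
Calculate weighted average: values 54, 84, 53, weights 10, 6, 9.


Numerator = 54*10 + 84*6 + 53*9 = 1521
Denominator = 10 + 6 + 9 = 25
WM = 1521/25 = 60.8400

WM = 60.8400


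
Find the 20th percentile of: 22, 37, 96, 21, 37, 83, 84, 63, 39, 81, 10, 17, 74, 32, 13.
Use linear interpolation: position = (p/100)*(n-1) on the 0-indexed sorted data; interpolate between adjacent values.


Sorted: 10, 13, 17, 21, 22, 32, 37, 37, 39, 63, 74, 81, 83, 84, 96
n = 15
Index = 20/100 * 14 = 2.8000
Lower = data[2] = 17, Upper = data[3] = 21
P20 = 17 + 0.8000*(4) = 20.2000

P20 = 20.2000


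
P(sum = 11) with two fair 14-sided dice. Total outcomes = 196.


Total outcomes = 14×14 = 196
Favorable (sum = 11): 10
P = 10/196 = 0.0510

P = 0.0510


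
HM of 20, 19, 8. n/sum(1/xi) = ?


Sum of reciprocals = 1/20 + 1/19 + 1/8 = 0.227632
HM = 3/0.227632 = 13.1792

HM = 13.1792


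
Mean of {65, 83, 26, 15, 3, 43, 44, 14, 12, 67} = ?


Sum = 65 + 83 + 26 + 15 + 3 + 43 + 44 + 14 + 12 + 67 = 372
n = 10
Mean = 372/10 = 37.2000

Mean = 37.2000


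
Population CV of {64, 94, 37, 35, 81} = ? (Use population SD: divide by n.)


Mean = 62.2000
SD = 23.4214
CV = (23.4214/62.2000)*100 = 37.6549%

CV = 37.6549%


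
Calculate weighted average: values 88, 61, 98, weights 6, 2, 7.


Numerator = 88*6 + 61*2 + 98*7 = 1336
Denominator = 6 + 2 + 7 = 15
WM = 1336/15 = 89.0667

WM = 89.0667


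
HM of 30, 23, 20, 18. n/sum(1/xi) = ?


Sum of reciprocals = 1/30 + 1/23 + 1/20 + 1/18 = 0.182367
HM = 4/0.182367 = 21.9338

HM = 21.9338


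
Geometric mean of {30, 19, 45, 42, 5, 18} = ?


Product = 30 × 19 × 45 × 42 × 5 × 18 = 96957000
GM = 96957000^(1/6) = 21.4337

GM = 21.4337


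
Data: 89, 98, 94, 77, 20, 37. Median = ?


Sorted: 20, 37, 77, 89, 94, 98
n = 6 (even)
Middle values: 77 and 89
Median = (77+89)/2 = 83.0000

Median = 83.0000


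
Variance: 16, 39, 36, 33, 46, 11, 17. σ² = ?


Mean = 28.2857
Squared deviations: 150.9388, 114.7959, 59.5102, 22.2245, 313.7959, 298.7959, 127.3673
Sum = 1087.4286
Variance = 1087.4286/7 = 155.3469

Variance = 155.3469


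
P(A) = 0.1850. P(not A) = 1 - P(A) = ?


P(not A) = 1 - 0.1850 = 0.8150

P(not A) = 0.8150


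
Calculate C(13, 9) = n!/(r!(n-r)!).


C(13,9) = 13!/(9! × 4!)
= 6227020800/(362880 × 24)
= 715

C(13,9) = 715


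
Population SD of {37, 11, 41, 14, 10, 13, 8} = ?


Mean = 19.1429
Variance = 162.1224
SD = sqrt(162.1224) = 12.7327

SD = 12.7327


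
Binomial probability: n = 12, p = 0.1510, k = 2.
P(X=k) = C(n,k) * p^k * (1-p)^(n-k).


C(12,2) = 66
p^2 = 0.022801
(1-p)^10 = 0.194570
P = 66 * 0.022801 * 0.194570 = 0.2928

P(X=2) = 0.2928


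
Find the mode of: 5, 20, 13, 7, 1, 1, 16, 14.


Frequencies: 1:2, 5:1, 7:1, 13:1, 14:1, 16:1, 20:1
Max frequency = 2
Mode = 1

Mode = 1


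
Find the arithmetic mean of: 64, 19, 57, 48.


Sum = 64 + 19 + 57 + 48 = 188
n = 4
Mean = 188/4 = 47.0000

Mean = 47.0000


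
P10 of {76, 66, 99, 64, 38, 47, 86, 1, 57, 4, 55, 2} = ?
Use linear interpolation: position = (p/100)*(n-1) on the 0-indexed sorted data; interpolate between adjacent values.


Sorted: 1, 2, 4, 38, 47, 55, 57, 64, 66, 76, 86, 99
n = 12
Index = 10/100 * 11 = 1.1000
Lower = data[1] = 2, Upper = data[2] = 4
P10 = 2 + 0.1000*(2) = 2.2000

P10 = 2.2000


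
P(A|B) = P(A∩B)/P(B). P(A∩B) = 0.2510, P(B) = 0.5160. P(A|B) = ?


P(A|B) = 0.2510/0.5160 = 0.4864

P(A|B) = 0.4864


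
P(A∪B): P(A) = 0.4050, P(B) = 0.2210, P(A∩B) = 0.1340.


P(A∪B) = 0.4050 + 0.2210 - 0.1340
= 0.6260 - 0.1340
= 0.4920

P(A∪B) = 0.4920


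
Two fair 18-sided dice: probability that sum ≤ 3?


Total outcomes = 18×18 = 324
Favorable (sum ≤ 3): 3
P = 3/324 = 0.0093

P = 0.0093


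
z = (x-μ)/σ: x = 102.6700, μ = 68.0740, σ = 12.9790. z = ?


z = (102.6700 - 68.0740)/12.9790
= 34.5960/12.9790
= 2.6655

z = 2.6655


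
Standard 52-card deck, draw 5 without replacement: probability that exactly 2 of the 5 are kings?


Hypergeometric: P(X=2) = C(4,2)·C(48,3) / C(52,5)
= 6 × 17296 / 2598960
= 103776/2598960 = 0.0399

P = 0.0399


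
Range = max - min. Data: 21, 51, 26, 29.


Max = 51, Min = 21
Range = 51 - 21 = 30

Range = 30


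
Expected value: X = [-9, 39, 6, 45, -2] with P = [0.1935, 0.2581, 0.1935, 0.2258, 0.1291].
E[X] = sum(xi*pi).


E[X] = -9*0.1935 + 39*0.2581 + 6*0.1935 + 45*0.2258 - 2*0.1291
= -1.7415 + 10.0659 + 1.1610 + 10.1610 - 0.2582
= 19.3882

E[X] = 19.3882
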